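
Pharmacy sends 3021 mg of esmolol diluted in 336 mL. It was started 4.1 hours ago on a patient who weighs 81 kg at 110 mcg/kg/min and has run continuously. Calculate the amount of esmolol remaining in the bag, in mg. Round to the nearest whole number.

829 mg

Dose = 110 mcg/kg/min × 81 kg = 8910 mcg/min
8910 mcg/min × 60 min/hr = 534600 mcg/hr
Concentration = 3021 mg ÷ 336 mL = 8.991071 mg/mL = 8991.071 mcg/mL
Rate = 534600 mcg/hr ÷ 8991.071 mcg/mL = 59.45899 mL/hr
Volume infused = 59.45899 mL/hr × 4.1 hr = 243.7818 mL
Volume remaining = 336 − 243.7818 = 92.21815 mL
Drug remaining = 92.21815 mL × 8991.071 mcg/mL = 829140 mcg = 829.14 mg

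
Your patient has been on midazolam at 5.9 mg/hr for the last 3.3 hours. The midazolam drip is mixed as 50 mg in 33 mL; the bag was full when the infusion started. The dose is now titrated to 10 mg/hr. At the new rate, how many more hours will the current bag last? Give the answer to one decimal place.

Initial rate:
Concentration = 50 mg ÷ 33 mL = 1.515152 mg/mL
Rate = 5.9 mg/hr ÷ 1.515152 mg/mL = 3.894 mL/hr
Volume infused so far = 3.894 mL/hr × 3.3 hr = 12.8502 mL
Volume remaining = 33 − 12.8502 = 20.1498 mL
New rate:
Rate = 10 mg/hr ÷ 1.515152 mg/mL = 6.6 mL/hr
Time remaining = 20.1498 mL ÷ 6.6 mL/hr = 3.053 hr

3.1 hours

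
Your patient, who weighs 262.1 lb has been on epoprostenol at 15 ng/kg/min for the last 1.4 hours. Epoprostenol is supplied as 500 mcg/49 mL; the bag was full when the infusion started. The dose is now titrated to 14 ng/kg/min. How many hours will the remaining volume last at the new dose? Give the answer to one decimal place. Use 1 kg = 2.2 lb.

Initial rate:
Weight = 262.1 lb ÷ 2.2 lb/kg = 119.1364 kg
Dose = 15 ng/kg/min × 119.1364 kg = 1787.045 ng/min
1787.045 ng/min × 60 min/hr = 107222.7 ng/hr
Concentration = 500 mcg ÷ 49 mL = 10.20408 mcg/mL = 10204.08 ng/mL
Rate = 107222.7 ng/hr ÷ 10204.08 ng/mL = 10.50783 mL/hr
Volume infused so far = 10.50783 mL/hr × 1.4 hr = 14.71096 mL
Volume remaining = 49 − 14.71096 = 34.28904 mL
New rate:
Dose = 14 ng/kg/min × 119.1364 kg = 1667.909 ng/min
1667.909 ng/min × 60 min/hr = 100074.5 ng/hr
Rate = 100074.5 ng/hr ÷ 10204.08 ng/mL = 9.807305 mL/hr
Time remaining = 34.28904 mL ÷ 9.807305 mL/hr = 3.496276 hr

3.5 hours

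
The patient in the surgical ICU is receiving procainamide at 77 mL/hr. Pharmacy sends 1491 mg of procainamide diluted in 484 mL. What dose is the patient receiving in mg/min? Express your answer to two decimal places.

3.95 mg/min

Concentration = 1491 mg ÷ 484 mL = 3.080579 mg/mL
Drug rate = 77 mL/hr × 3.080579 mg/mL = 237.2045 mg/hr
237.2045 mg/hr ÷ 60 min/hr = 3.953409 mg/min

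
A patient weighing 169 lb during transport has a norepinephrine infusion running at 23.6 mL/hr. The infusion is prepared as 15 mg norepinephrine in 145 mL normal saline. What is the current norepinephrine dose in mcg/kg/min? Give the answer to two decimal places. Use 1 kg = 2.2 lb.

0.53 mcg/kg/min

Weight = 169 lb ÷ 2.2 lb/kg = 76.81818 kg
Concentration = 15 mg ÷ 145 mL = 0.1034483 mg/mL = 103.4483 mcg/mL
Drug rate = 23.6 mL/hr × 103.4483 mcg/mL = 2441.379 mcg/hr
2441.379 mcg/hr ÷ 60 min/hr = 40.68966 mcg/min
40.68966 mcg/min ÷ 76.81818 kg = 0.5296878 mcg/kg/min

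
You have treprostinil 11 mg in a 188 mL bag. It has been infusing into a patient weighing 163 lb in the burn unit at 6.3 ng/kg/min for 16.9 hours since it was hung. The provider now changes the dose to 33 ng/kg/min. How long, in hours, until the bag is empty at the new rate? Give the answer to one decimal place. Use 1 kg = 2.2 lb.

71.8 hours

Initial rate:
Weight = 163 lb ÷ 2.2 lb/kg = 74.09091 kg
Dose = 6.3 ng/kg/min × 74.09091 kg = 466.7727 ng/min
466.7727 ng/min × 60 min/hr = 28006.36 ng/hr
Concentration = 11 mg ÷ 188 mL = 0.05851064 mg/mL = 58510.64 ng/mL
Rate = 28006.36 ng/hr ÷ 58510.64 ng/mL = 0.4786542 mL/hr
Volume infused so far = 0.4786542 mL/hr × 16.9 hr = 8.089256 mL
Volume remaining = 188 − 8.089256 = 179.9107 mL
New rate:
Dose = 33 ng/kg/min × 74.09091 kg = 2445 ng/min
2445 ng/min × 60 min/hr = 146700 ng/hr
Rate = 146700 ng/hr ÷ 58510.64 ng/mL = 2.507236 mL/hr
Time remaining = 179.9107 mL ÷ 2.507236 mL/hr = 71.75659 hr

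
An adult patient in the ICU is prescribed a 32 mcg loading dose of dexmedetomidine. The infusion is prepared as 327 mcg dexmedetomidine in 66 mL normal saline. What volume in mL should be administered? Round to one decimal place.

Concentration = 327 mcg ÷ 66 mL = 4.954545 mcg/mL
Volume = 32 mcg ÷ 4.954545 mcg/mL = 6.458716 mL

6.5 mL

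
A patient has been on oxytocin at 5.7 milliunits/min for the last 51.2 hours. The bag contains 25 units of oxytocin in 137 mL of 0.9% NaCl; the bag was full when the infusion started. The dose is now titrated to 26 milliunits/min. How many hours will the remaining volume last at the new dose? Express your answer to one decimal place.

4.8 hours

Initial rate:
5.7 milliunits/min × 60 min/hr = 342 milliunits/hr
Concentration = 25 units ÷ 137 mL = 0.1824818 units/mL = 182.4818 milliunits/mL
Rate = 342 milliunits/hr ÷ 182.4818 milliunits/mL = 1.87416 mL/hr
Volume infused so far = 1.87416 mL/hr × 51.2 hr = 95.95699 mL
Volume remaining = 137 − 95.95699 = 41.04301 mL
New rate:
26 milliunits/min × 60 min/hr = 1560 milliunits/hr
Rate = 1560 milliunits/hr ÷ 182.4818 milliunits/mL = 8.5488 mL/hr
Time remaining = 41.04301 mL ÷ 8.5488 mL/hr = 4.801026 hr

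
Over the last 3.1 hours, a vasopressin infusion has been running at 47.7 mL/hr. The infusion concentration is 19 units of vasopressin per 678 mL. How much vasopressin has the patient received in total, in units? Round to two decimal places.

4.14 units

Concentration = 19 units ÷ 678 mL = 0.0280236 units/mL
Drug rate = 47.7 mL/hr × 0.0280236 units/mL = 1.336726 units/hr
Total = 1.336726 units/hr × 3.1 hr = 4.14385 units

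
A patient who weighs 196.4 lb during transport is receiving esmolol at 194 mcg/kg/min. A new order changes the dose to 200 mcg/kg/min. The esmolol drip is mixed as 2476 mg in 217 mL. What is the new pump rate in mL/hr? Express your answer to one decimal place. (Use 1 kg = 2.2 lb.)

Weight = 196.4 lb ÷ 2.2 lb/kg = 89.27273 kg
Dose = 200 mcg/kg/min × 89.27273 kg = 17854.55 mcg/min
17854.55 mcg/min × 60 min/hr = 1071273 mcg/hr
Concentration = 2476 mg ÷ 217 mL = 11.41014 mg/mL = 11410.14 mcg/mL
Rate = 1071273 mcg/hr ÷ 11410.14 mcg/mL = 93.8878 mL/hr

93.9 mL/hr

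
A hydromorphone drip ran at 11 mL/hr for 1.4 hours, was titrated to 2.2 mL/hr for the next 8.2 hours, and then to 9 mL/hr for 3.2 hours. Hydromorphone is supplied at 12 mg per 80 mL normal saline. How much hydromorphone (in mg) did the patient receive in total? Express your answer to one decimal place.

9.3 mg

Concentration = 12 mg ÷ 80 mL = 0.15 mg/mL
Stage 1: 11 mL/hr × 1.4 hr = 15.4 mL → 15.4 mL × 0.15 mg/mL = 2.31 mg
Stage 2: 2.2 mL/hr × 8.2 hr = 18.04 mL → 18.04 mL × 0.15 mg/mL = 2.706 mg
Stage 3: 9 mL/hr × 3.2 hr = 28.8 mL → 28.8 mL × 0.15 mg/mL = 4.32 mg
Total = 2.31 + 2.706 + 4.32 = 9.336 mg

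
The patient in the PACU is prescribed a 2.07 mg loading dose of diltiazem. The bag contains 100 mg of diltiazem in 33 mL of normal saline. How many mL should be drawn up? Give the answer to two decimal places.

Concentration = 100 mg ÷ 33 mL = 3.030303 mg/mL
Volume = 2.07 mg ÷ 3.030303 mg/mL = 0.6831 mL

0.68 mL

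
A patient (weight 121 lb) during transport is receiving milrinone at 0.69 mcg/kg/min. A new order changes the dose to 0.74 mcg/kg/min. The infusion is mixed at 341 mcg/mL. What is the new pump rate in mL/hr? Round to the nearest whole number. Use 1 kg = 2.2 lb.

7 mL/hr

Weight = 121 lb ÷ 2.2 lb/kg = 55 kg
Dose = 0.74 mcg/kg/min × 55 kg = 40.7 mcg/min
40.7 mcg/min × 60 min/hr = 2442 mcg/hr
Rate = 2442 mcg/hr ÷ 341 mcg/mL = 7.16129 mL/hr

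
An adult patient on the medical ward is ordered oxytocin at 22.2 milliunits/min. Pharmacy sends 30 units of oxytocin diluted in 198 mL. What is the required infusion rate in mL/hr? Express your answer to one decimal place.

22.2 milliunits/min × 60 min/hr = 1332 milliunits/hr
Concentration = 30 units ÷ 198 mL = 0.1515152 units/mL = 151.5152 milliunits/mL
Rate = 1332 milliunits/hr ÷ 151.5152 milliunits/mL = 8.7912 mL/hr

8.8 mL/hr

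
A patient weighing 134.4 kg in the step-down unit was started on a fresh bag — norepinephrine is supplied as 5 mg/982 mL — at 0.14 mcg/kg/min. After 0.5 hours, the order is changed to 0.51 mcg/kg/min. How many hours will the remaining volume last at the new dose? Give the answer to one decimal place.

1.1 hours

Initial rate:
Dose = 0.14 mcg/kg/min × 134.4 kg = 18.816 mcg/min
18.816 mcg/min × 60 min/hr = 1128.96 mcg/hr
Concentration = 5 mg ÷ 982 mL = 0.00509165 mg/mL = 5.09165 mcg/mL
Rate = 1128.96 mcg/hr ÷ 5.09165 mcg/mL = 221.7277 mL/hr
Volume infused so far = 221.7277 mL/hr × 0.5 hr = 110.8639 mL
Volume remaining = 982 − 110.8639 = 871.1361 mL
New rate:
Dose = 0.51 mcg/kg/min × 134.4 kg = 68.544 mcg/min
68.544 mcg/min × 60 min/hr = 4112.64 mcg/hr
Rate = 4112.64 mcg/hr ÷ 5.09165 mcg/mL = 807.7225 mL/hr
Time remaining = 871.1361 mL ÷ 807.7225 mL/hr = 1.078509 hr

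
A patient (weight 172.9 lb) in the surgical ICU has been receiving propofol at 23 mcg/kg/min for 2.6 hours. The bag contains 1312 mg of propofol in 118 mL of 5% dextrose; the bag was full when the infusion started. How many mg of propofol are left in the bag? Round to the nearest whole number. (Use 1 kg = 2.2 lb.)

1030 mg

Weight = 172.9 lb ÷ 2.2 lb/kg = 78.59091 kg
Dose = 23 mcg/kg/min × 78.59091 kg = 1807.591 mcg/min
1807.591 mcg/min × 60 min/hr = 108455.5 mcg/hr
Concentration = 1312 mg ÷ 118 mL = 11.11864 mg/mL = 11118.64 mcg/mL
Rate = 108455.5 mcg/hr ÷ 11118.64 mcg/mL = 9.754378 mL/hr
Volume infused = 9.754378 mL/hr × 2.6 hr = 25.36138 mL
Volume remaining = 118 − 25.36138 = 92.63862 mL
Drug remaining = 92.63862 mL × 11118.64 mcg/mL = 1030016 mcg = 1030.016 mg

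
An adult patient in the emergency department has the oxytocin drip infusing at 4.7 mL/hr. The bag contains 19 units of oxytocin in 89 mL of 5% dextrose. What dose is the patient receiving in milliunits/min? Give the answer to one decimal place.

Concentration = 19 units ÷ 89 mL = 0.2134831 units/mL = 213.4831 milliunits/mL
Drug rate = 4.7 mL/hr × 213.4831 milliunits/mL = 1003.371 milliunits/hr
1003.371 milliunits/hr ÷ 60 min/hr = 16.72285 milliunits/min

16.7 milliunits/min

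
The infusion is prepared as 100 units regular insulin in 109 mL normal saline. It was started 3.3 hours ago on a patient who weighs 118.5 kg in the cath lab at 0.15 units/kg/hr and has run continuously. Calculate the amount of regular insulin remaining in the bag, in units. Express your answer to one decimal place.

41.3 units

Dose = 0.15 units/kg/hr × 118.5 kg = 17.775 units/hr
Concentration = 100 units ÷ 109 mL = 0.9174312 units/mL
Rate = 17.775 units/hr ÷ 0.9174312 units/mL = 19.37475 mL/hr
Volume infused = 19.37475 mL/hr × 3.3 hr = 63.93667 mL
Volume remaining = 109 − 63.93667 = 45.06333 mL
Drug remaining = 45.06333 mL × 0.9174312 units/mL = 41.3425 units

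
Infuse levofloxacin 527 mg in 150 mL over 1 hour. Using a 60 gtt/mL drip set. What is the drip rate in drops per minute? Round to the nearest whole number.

150 gtt/min

150 mL ÷ (1 hr × 60 = 60 min) = 2.5 mL/min
2.5 mL/min × 60 gtt/mL = 150 gtt/min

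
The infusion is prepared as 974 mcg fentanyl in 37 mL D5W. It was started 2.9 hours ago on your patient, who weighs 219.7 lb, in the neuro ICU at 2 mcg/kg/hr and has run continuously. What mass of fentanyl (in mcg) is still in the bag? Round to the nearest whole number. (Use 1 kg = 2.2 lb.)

395 mcg

Weight = 219.7 lb ÷ 2.2 lb/kg = 99.86364 kg
Dose = 2 mcg/kg/hr × 99.86364 kg = 199.7273 mcg/hr
Concentration = 974 mcg ÷ 37 mL = 26.32432 mcg/mL
Rate = 199.7273 mcg/hr ÷ 26.32432 mcg/mL = 7.587176 mL/hr
Volume infused = 7.587176 mL/hr × 2.9 hr = 22.00281 mL
Volume remaining = 37 − 22.00281 = 14.99719 mL
Drug remaining = 14.99719 mL × 26.32432 mcg/mL = 394.7909 mcg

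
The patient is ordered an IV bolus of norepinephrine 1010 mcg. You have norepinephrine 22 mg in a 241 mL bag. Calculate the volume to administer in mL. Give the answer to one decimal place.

11.1 mL

Concentration = 22 mg ÷ 241 mL = 0.09128631 mg/mL = 91.28631 mcg/mL
Volume = 1010 mcg ÷ 91.28631 mcg/mL = 11.06409 mL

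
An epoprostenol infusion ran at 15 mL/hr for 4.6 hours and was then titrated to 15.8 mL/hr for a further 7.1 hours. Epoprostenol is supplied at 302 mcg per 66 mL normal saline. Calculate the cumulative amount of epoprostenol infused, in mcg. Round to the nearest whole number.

829 mcg

Concentration = 302 mcg ÷ 66 mL = 4.575758 mcg/mL
Stage 1: 15 mL/hr × 4.6 hr = 69 mL → 69 mL × 4.575758 mcg/mL = 315.7273 mcg
Stage 2: 15.8 mL/hr × 7.1 hr = 112.18 mL → 112.18 mL × 4.575758 mcg/mL = 513.3085 mcg
Total = 315.7273 + 513.3085 = 829.0358 mcg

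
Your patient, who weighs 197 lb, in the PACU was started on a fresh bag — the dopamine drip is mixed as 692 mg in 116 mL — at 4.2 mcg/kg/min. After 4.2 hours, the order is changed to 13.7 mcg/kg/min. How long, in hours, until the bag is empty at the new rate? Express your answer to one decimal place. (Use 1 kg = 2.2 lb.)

8.1 hours

Initial rate:
Weight = 197 lb ÷ 2.2 lb/kg = 89.54545 kg
Dose = 4.2 mcg/kg/min × 89.54545 kg = 376.0909 mcg/min
376.0909 mcg/min × 60 min/hr = 22565.45 mcg/hr
Concentration = 692 mg ÷ 116 mL = 5.965517 mg/mL = 5965.517 mcg/mL
Rate = 22565.45 mcg/hr ÷ 5965.517 mcg/mL = 3.782648 mL/hr
Volume infused so far = 3.782648 mL/hr × 4.2 hr = 15.88712 mL
Volume remaining = 116 − 15.88712 = 100.1129 mL
New rate:
Dose = 13.7 mcg/kg/min × 89.54545 kg = 1226.773 mcg/min
1226.773 mcg/min × 60 min/hr = 73606.36 mcg/hr
Rate = 73606.36 mcg/hr ÷ 5965.517 mcg/mL = 12.33864 mL/hr
Time remaining = 100.1129 mL ÷ 12.33864 mL/hr = 8.11377 hr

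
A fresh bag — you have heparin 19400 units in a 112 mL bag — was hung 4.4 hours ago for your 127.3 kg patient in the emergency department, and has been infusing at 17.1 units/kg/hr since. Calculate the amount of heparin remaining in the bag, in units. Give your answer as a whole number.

9822 units

Dose = 17.1 units/kg/hr × 127.3 kg = 2176.83 units/hr
Concentration = 19400 units ÷ 112 mL = 173.2143 units/mL
Rate = 2176.83 units/hr ÷ 173.2143 units/mL = 12.56727 mL/hr
Volume infused = 12.56727 mL/hr × 4.4 hr = 55.29597 mL
Volume remaining = 112 − 55.29597 = 56.70403 mL
Drug remaining = 56.70403 mL × 173.2143 units/mL = 9821.948 units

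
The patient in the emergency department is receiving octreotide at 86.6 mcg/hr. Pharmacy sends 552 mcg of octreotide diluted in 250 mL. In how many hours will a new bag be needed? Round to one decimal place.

Concentration = 552 mcg ÷ 250 mL = 2.208 mcg/mL
Rate = 86.6 mcg/hr ÷ 2.208 mcg/mL = 39.22101 mL/hr
Duration = 250 mL ÷ 39.22101 mL/hr = 6.374134 hr

6.4 hours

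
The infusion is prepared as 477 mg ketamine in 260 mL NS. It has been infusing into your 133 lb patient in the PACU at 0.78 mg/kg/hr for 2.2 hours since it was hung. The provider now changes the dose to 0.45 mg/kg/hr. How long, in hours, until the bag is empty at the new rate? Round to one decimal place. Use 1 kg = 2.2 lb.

13.7 hours

Initial rate:
Weight = 133 lb ÷ 2.2 lb/kg = 60.45455 kg
Dose = 0.78 mg/kg/hr × 60.45455 kg = 47.15455 mg/hr
Concentration = 477 mg ÷ 260 mL = 1.834615 mg/mL
Rate = 47.15455 mg/hr ÷ 1.834615 mg/mL = 25.70269 mL/hr
Volume infused so far = 25.70269 mL/hr × 2.2 hr = 56.54591 mL
Volume remaining = 260 − 56.54591 = 203.4541 mL
New rate:
Dose = 0.45 mg/kg/hr × 60.45455 kg = 27.20455 mg/hr
Rate = 27.20455 mg/hr ÷ 1.834615 mg/mL = 14.82847 mL/hr
Time remaining = 203.4541 mL ÷ 14.82847 mL/hr = 13.7205 hr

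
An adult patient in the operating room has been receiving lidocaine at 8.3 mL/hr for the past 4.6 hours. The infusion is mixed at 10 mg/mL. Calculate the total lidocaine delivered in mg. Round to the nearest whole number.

382 mg

Drug rate = 8.3 mL/hr × 10 mg/mL = 83 mg/hr
Total = 83 mg/hr × 4.6 hr = 381.8 mg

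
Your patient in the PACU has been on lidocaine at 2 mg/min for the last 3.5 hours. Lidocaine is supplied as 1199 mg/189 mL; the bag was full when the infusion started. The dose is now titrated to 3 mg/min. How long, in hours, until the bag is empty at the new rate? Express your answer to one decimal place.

Initial rate:
2 mg/min × 60 min/hr = 120 mg/hr
Concentration = 1199 mg ÷ 189 mL = 6.343915 mg/mL
Rate = 120 mg/hr ÷ 6.343915 mg/mL = 18.91576 mL/hr
Volume infused so far = 18.91576 mL/hr × 3.5 hr = 66.20517 mL
Volume remaining = 189 − 66.20517 = 122.7948 mL
New rate:
3 mg/min × 60 min/hr = 180 mg/hr
Rate = 180 mg/hr ÷ 6.343915 mg/mL = 28.37364 mL/hr
Time remaining = 122.7948 mL ÷ 28.37364 mL/hr = 4.327778 hr

4.3 hours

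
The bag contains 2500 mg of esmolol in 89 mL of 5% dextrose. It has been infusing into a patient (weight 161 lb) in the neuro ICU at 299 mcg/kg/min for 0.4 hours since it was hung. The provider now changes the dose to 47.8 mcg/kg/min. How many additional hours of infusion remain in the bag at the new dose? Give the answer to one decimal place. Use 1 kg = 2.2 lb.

9.4 hours

Initial rate:
Weight = 161 lb ÷ 2.2 lb/kg = 73.18182 kg
Dose = 299 mcg/kg/min × 73.18182 kg = 21881.36 mcg/min
21881.36 mcg/min × 60 min/hr = 1312882 mcg/hr
Concentration = 2500 mg ÷ 89 mL = 28.08989 mg/mL = 28089.89 mcg/mL
Rate = 1312882 mcg/hr ÷ 28089.89 mcg/mL = 46.73859 mL/hr
Volume infused so far = 46.73859 mL/hr × 0.4 hr = 18.69544 mL
Volume remaining = 89 − 18.69544 = 70.30456 mL
New rate:
Dose = 47.8 mcg/kg/min × 73.18182 kg = 3498.091 mcg/min
3498.091 mcg/min × 60 min/hr = 209885.5 mcg/hr
Rate = 209885.5 mcg/hr ÷ 28089.89 mcg/mL = 7.471922 mL/hr
Time remaining = 70.30456 mL ÷ 7.471922 mL/hr = 9.409167 hr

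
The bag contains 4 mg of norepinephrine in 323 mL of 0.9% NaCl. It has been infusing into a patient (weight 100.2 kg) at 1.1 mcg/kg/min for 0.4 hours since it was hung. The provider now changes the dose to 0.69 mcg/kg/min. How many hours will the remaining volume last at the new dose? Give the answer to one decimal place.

Initial rate:
Dose = 1.1 mcg/kg/min × 100.2 kg = 110.22 mcg/min
110.22 mcg/min × 60 min/hr = 6613.2 mcg/hr
Concentration = 4 mg ÷ 323 mL = 0.0123839 mg/mL = 12.3839 mcg/mL
Rate = 6613.2 mcg/hr ÷ 12.3839 mcg/mL = 534.0159 mL/hr
Volume infused so far = 534.0159 mL/hr × 0.4 hr = 213.6064 mL
Volume remaining = 323 − 213.6064 = 109.3936 mL
New rate:
Dose = 0.69 mcg/kg/min × 100.2 kg = 69.138 mcg/min
69.138 mcg/min × 60 min/hr = 4148.28 mcg/hr
Rate = 4148.28 mcg/hr ÷ 12.3839 mcg/mL = 334.9736 mL/hr
Time remaining = 109.3936 mL ÷ 334.9736 mL/hr = 0.3265739 hr

0.3 hours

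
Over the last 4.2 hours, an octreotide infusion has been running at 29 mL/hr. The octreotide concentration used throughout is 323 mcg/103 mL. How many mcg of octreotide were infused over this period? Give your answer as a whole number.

382 mcg

Concentration = 323 mcg ÷ 103 mL = 3.135922 mcg/mL
Drug rate = 29 mL/hr × 3.135922 mcg/mL = 90.94175 mcg/hr
Total = 90.94175 mcg/hr × 4.2 hr = 381.9553 mcg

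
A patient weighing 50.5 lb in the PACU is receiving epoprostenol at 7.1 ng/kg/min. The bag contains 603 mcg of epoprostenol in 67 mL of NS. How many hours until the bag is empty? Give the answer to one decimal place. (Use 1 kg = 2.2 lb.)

Weight = 50.5 lb ÷ 2.2 lb/kg = 22.95455 kg
Dose = 7.1 ng/kg/min × 22.95455 kg = 162.9773 ng/min
162.9773 ng/min × 60 min/hr = 9778.636 ng/hr
Concentration = 603 mcg ÷ 67 mL = 9 mcg/mL = 9000 ng/mL
Rate = 9778.636 ng/hr ÷ 9000 ng/mL = 1.086515 mL/hr
Duration = 67 mL ÷ 1.086515 mL/hr = 61.66504 hr

61.7 hours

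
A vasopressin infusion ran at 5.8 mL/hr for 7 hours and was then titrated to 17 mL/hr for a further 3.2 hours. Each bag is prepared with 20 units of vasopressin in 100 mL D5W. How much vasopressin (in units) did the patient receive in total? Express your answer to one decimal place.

19.0 units

Concentration = 20 units ÷ 100 mL = 0.2 units/mL
Stage 1: 5.8 mL/hr × 7 hr = 40.6 mL → 40.6 mL × 0.2 units/mL = 8.12 units
Stage 2: 17 mL/hr × 3.2 hr = 54.4 mL → 54.4 mL × 0.2 units/mL = 10.88 units
Total = 8.12 + 10.88 = 19 units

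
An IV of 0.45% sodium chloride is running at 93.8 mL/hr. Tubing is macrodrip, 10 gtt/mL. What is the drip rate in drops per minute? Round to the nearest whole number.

93.8 mL/hr ÷ 60 min/hr = 1.563333 mL/min
1.563333 mL/min × 10 gtt/mL = 15.63333 gtt/min

16 gtt/min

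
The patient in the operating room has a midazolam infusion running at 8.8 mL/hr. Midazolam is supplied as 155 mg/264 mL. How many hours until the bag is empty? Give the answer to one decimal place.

Duration = 264 mL ÷ 8.8 mL/hr = 30 hr

30.0 hours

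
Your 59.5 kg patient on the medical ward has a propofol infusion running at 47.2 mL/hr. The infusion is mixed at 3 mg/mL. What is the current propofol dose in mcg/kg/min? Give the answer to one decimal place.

Concentration = 3 mg/mL = 3000 mcg/mL
Drug rate = 47.2 mL/hr × 3000 mcg/mL = 141600 mcg/hr
141600 mcg/hr ÷ 60 min/hr = 2360 mcg/min
2360 mcg/min ÷ 59.5 kg = 39.66387 mcg/kg/min

39.7 mcg/kg/min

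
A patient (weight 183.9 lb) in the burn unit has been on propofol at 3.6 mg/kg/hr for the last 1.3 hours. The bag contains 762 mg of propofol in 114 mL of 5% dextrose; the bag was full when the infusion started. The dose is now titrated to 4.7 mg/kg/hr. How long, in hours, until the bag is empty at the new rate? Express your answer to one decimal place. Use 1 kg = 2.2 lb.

Initial rate:
Weight = 183.9 lb ÷ 2.2 lb/kg = 83.59091 kg
Dose = 3.6 mg/kg/hr × 83.59091 kg = 300.9273 mg/hr
Concentration = 762 mg ÷ 114 mL = 6.684211 mg/mL
Rate = 300.9273 mg/hr ÷ 6.684211 mg/mL = 45.02062 mL/hr
Volume infused so far = 45.02062 mL/hr × 1.3 hr = 58.5268 mL
Volume remaining = 114 − 58.5268 = 55.4732 mL
New rate:
Dose = 4.7 mg/kg/hr × 83.59091 kg = 392.8773 mg/hr
Rate = 392.8773 mg/hr ÷ 6.684211 mg/mL = 58.77691 mL/hr
Time remaining = 55.4732 mL ÷ 58.77691 mL/hr = 0.9437923 hr

0.9 hours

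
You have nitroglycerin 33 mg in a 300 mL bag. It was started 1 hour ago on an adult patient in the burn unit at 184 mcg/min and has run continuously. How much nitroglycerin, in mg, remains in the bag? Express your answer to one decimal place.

22.0 mg

184 mcg/min × 60 min/hr = 11040 mcg/hr
Concentration = 33 mg ÷ 300 mL = 0.11 mg/mL = 110 mcg/mL
Rate = 11040 mcg/hr ÷ 110 mcg/mL = 100.3636 mL/hr
Volume infused = 100.3636 mL/hr × 1 hr = 100.3636 mL
Volume remaining = 300 − 100.3636 = 199.6364 mL
Drug remaining = 199.6364 mL × 110 mcg/mL = 21960 mcg = 21.96 mg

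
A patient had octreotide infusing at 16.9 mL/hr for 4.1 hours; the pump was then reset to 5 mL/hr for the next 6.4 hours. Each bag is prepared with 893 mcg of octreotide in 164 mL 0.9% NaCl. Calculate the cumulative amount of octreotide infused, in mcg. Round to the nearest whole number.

552 mcg

Concentration = 893 mcg ÷ 164 mL = 5.445122 mcg/mL
Stage 1: 16.9 mL/hr × 4.1 hr = 69.29 mL → 69.29 mL × 5.445122 mcg/mL = 377.2925 mcg
Stage 2: 5 mL/hr × 6.4 hr = 32 mL → 32 mL × 5.445122 mcg/mL = 174.2439 mcg
Total = 377.2925 + 174.2439 = 551.5364 mcg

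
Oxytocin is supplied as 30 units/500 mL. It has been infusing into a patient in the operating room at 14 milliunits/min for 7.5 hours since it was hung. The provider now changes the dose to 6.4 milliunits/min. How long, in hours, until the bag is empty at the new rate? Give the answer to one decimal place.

Initial rate:
14 milliunits/min × 60 min/hr = 840 milliunits/hr
Concentration = 30 units ÷ 500 mL = 0.06 units/mL = 60 milliunits/mL
Rate = 840 milliunits/hr ÷ 60 milliunits/mL = 14 mL/hr
Volume infused so far = 14 mL/hr × 7.5 hr = 105 mL
Volume remaining = 500 − 105 = 395 mL
New rate:
6.4 milliunits/min × 60 min/hr = 384 milliunits/hr
Rate = 384 milliunits/hr ÷ 60 milliunits/mL = 6.4 mL/hr
Time remaining = 395 mL ÷ 6.4 mL/hr = 61.71875 hr

61.7 hours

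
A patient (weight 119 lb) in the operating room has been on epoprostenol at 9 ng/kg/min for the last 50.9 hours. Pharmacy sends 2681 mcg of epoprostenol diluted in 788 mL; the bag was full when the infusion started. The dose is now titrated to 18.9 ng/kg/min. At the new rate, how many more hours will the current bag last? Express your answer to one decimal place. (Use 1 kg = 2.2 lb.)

19.5 hours

Initial rate:
Weight = 119 lb ÷ 2.2 lb/kg = 54.09091 kg
Dose = 9 ng/kg/min × 54.09091 kg = 486.8182 ng/min
486.8182 ng/min × 60 min/hr = 29209.09 ng/hr
Concentration = 2681 mcg ÷ 788 mL = 3.402284 mcg/mL = 3402.284 ng/mL
Rate = 29209.09 ng/hr ÷ 3402.284 ng/mL = 8.585141 mL/hr
Volume infused so far = 8.585141 mL/hr × 50.9 hr = 436.9837 mL
Volume remaining = 788 − 436.9837 = 351.0163 mL
New rate:
Dose = 18.9 ng/kg/min × 54.09091 kg = 1022.318 ng/min
1022.318 ng/min × 60 min/hr = 61339.09 ng/hr
Rate = 61339.09 ng/hr ÷ 3402.284 ng/mL = 18.0288 mL/hr
Time remaining = 351.0163 mL ÷ 18.0288 mL/hr = 19.46976 hr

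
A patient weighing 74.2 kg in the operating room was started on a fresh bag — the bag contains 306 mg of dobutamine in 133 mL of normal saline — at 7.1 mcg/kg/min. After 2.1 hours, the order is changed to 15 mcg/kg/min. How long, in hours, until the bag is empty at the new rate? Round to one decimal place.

Initial rate:
Dose = 7.1 mcg/kg/min × 74.2 kg = 526.82 mcg/min
526.82 mcg/min × 60 min/hr = 31609.2 mcg/hr
Concentration = 306 mg ÷ 133 mL = 2.300752 mg/mL = 2300.752 mcg/mL
Rate = 31609.2 mcg/hr ÷ 2300.752 mcg/mL = 13.73864 mL/hr
Volume infused so far = 13.73864 mL/hr × 2.1 hr = 28.85114 mL
Volume remaining = 133 − 28.85114 = 104.1489 mL
New rate:
Dose = 15 mcg/kg/min × 74.2 kg = 1113 mcg/min
1113 mcg/min × 60 min/hr = 66780 mcg/hr
Rate = 66780 mcg/hr ÷ 2300.752 mcg/mL = 29.02529 mL/hr
Time remaining = 104.1489 mL ÷ 29.02529 mL/hr = 3.58821 hr

3.6 hours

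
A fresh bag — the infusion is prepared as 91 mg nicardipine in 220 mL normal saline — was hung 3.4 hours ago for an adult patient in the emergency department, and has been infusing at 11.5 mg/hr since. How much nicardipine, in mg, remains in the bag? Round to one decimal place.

Concentration = 91 mg ÷ 220 mL = 0.4136364 mg/mL
Rate = 11.5 mg/hr ÷ 0.4136364 mg/mL = 27.8022 mL/hr
Volume infused = 27.8022 mL/hr × 3.4 hr = 94.52747 mL
Volume remaining = 220 − 94.52747 = 125.4725 mL
Drug remaining = 125.4725 mL × 0.4136364 mg/mL = 51.9 mg

51.9 mg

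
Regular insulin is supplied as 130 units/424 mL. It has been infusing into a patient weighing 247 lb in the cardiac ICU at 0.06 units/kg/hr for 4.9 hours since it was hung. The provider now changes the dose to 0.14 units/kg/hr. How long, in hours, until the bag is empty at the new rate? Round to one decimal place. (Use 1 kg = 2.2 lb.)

Initial rate:
Weight = 247 lb ÷ 2.2 lb/kg = 112.2727 kg
Dose = 0.06 units/kg/hr × 112.2727 kg = 6.736364 units/hr
Concentration = 130 units ÷ 424 mL = 0.3066038 units/mL
Rate = 6.736364 units/hr ÷ 0.3066038 units/mL = 21.97091 mL/hr
Volume infused so far = 21.97091 mL/hr × 4.9 hr = 107.6575 mL
Volume remaining = 424 − 107.6575 = 316.3425 mL
New rate:
Dose = 0.14 units/kg/hr × 112.2727 kg = 15.71818 units/hr
Rate = 15.71818 units/hr ÷ 0.3066038 units/mL = 51.26545 mL/hr
Time remaining = 316.3425 mL ÷ 51.26545 mL/hr = 6.170677 hr

6.2 hours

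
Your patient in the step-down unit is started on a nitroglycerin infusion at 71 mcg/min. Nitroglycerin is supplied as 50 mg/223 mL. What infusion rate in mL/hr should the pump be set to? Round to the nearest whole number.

19 mL/hr

71 mcg/min × 60 min/hr = 4260 mcg/hr
Concentration = 50 mg ÷ 223 mL = 0.2242152 mg/mL = 224.2152 mcg/mL
Rate = 4260 mcg/hr ÷ 224.2152 mcg/mL = 18.9996 mL/hr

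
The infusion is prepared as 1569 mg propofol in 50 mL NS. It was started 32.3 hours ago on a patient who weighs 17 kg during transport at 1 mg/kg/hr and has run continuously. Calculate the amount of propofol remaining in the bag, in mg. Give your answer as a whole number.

1020 mg

Dose = 1 mg/kg/hr × 17 kg = 17 mg/hr
Concentration = 1569 mg ÷ 50 mL = 31.38 mg/mL
Rate = 17 mg/hr ÷ 31.38 mg/mL = 0.5417463 mL/hr
Volume infused = 0.5417463 mL/hr × 32.3 hr = 17.49841 mL
Volume remaining = 50 − 17.49841 = 32.50159 mL
Drug remaining = 32.50159 mL × 31.38 mg/mL = 1019.9 mg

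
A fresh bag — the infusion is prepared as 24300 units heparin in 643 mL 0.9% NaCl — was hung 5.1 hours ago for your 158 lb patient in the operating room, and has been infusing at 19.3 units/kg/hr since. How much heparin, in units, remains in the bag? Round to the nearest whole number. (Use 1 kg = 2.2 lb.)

17231 units

Weight = 158 lb ÷ 2.2 lb/kg = 71.81818 kg
Dose = 19.3 units/kg/hr × 71.81818 kg = 1386.091 units/hr
Concentration = 24300 units ÷ 643 mL = 37.7916 units/mL
Rate = 1386.091 units/hr ÷ 37.7916 units/mL = 36.67722 mL/hr
Volume infused = 36.67722 mL/hr × 5.1 hr = 187.0538 mL
Volume remaining = 643 − 187.0538 = 455.9462 mL
Drug remaining = 455.9462 mL × 37.7916 units/mL = 17230.94 units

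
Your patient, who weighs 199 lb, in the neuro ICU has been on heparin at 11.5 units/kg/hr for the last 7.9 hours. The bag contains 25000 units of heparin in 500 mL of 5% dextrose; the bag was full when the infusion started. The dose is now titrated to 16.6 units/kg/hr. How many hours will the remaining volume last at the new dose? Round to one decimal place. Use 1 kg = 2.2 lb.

Initial rate:
Weight = 199 lb ÷ 2.2 lb/kg = 90.45455 kg
Dose = 11.5 units/kg/hr × 90.45455 kg = 1040.227 units/hr
Concentration = 25000 units ÷ 500 mL = 50 units/mL
Rate = 1040.227 units/hr ÷ 50 units/mL = 20.80455 mL/hr
Volume infused so far = 20.80455 mL/hr × 7.9 hr = 164.3559 mL
Volume remaining = 500 − 164.3559 = 335.6441 mL
New rate:
Dose = 16.6 units/kg/hr × 90.45455 kg = 1501.545 units/hr
Rate = 1501.545 units/hr ÷ 50 units/mL = 30.03091 mL/hr
Time remaining = 335.6441 mL ÷ 30.03091 mL/hr = 11.17662 hr

11.2 hours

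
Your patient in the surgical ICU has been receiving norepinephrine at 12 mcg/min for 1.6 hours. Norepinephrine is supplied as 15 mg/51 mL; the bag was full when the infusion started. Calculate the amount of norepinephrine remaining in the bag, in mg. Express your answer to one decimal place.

13.8 mg

12 mcg/min × 60 min/hr = 720 mcg/hr
Concentration = 15 mg ÷ 51 mL = 0.2941176 mg/mL = 294.1176 mcg/mL
Rate = 720 mcg/hr ÷ 294.1176 mcg/mL = 2.448 mL/hr
Volume infused = 2.448 mL/hr × 1.6 hr = 3.9168 mL
Volume remaining = 51 − 3.9168 = 47.0832 mL
Drug remaining = 47.0832 mL × 294.1176 mcg/mL = 13848 mcg = 13.848 mg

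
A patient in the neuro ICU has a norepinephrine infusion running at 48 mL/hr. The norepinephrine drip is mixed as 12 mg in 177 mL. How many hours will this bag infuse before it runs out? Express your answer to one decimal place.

3.7 hours

Duration = 177 mL ÷ 48 mL/hr = 3.6875 hr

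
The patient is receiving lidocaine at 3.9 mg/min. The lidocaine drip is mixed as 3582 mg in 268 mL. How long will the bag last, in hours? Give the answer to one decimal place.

3.9 mg/min × 60 min/hr = 234 mg/hr
Concentration = 3582 mg ÷ 268 mL = 13.36567 mg/mL
Rate = 234 mg/hr ÷ 13.36567 mg/mL = 17.50754 mL/hr
Duration = 268 mL ÷ 17.50754 mL/hr = 15.30769 hr

15.3 hours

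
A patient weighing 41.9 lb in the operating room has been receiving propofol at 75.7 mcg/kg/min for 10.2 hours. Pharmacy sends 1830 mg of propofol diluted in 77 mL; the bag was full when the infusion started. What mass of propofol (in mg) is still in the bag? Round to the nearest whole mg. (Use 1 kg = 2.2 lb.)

Weight = 41.9 lb ÷ 2.2 lb/kg = 19.04545 kg
Dose = 75.7 mcg/kg/min × 19.04545 kg = 1441.741 mcg/min
1441.741 mcg/min × 60 min/hr = 86504.45 mcg/hr
Concentration = 1830 mg ÷ 77 mL = 23.76623 mg/mL = 23766.23 mcg/mL
Rate = 86504.45 mcg/hr ÷ 23766.23 mcg/mL = 3.639805 mL/hr
Volume infused = 3.639805 mL/hr × 10.2 hr = 37.12601 mL
Volume remaining = 77 − 37.12601 = 39.87399 mL
Drug remaining = 39.87399 mL × 23766.23 mcg/mL = 947654.6 mcg = 947.6546 mg

948 mg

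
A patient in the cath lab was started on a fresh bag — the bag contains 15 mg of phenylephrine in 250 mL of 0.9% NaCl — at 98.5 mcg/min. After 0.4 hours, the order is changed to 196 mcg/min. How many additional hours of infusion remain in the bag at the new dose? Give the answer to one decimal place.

1.1 hours

Initial rate:
98.5 mcg/min × 60 min/hr = 5910 mcg/hr
Concentration = 15 mg ÷ 250 mL = 0.06 mg/mL = 60 mcg/mL
Rate = 5910 mcg/hr ÷ 60 mcg/mL = 98.5 mL/hr
Volume infused so far = 98.5 mL/hr × 0.4 hr = 39.4 mL
Volume remaining = 250 − 39.4 = 210.6 mL
New rate:
196 mcg/min × 60 min/hr = 11760 mcg/hr
Rate = 11760 mcg/hr ÷ 60 mcg/mL = 196 mL/hr
Time remaining = 210.6 mL ÷ 196 mL/hr = 1.07449 hr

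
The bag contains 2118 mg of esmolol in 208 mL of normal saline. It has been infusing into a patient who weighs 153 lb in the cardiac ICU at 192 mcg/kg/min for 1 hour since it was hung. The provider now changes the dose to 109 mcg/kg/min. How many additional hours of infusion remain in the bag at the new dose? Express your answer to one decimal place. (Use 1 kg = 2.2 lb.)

2.9 hours

Initial rate:
Weight = 153 lb ÷ 2.2 lb/kg = 69.54545 kg
Dose = 192 mcg/kg/min × 69.54545 kg = 13352.73 mcg/min
13352.73 mcg/min × 60 min/hr = 801163.6 mcg/hr
Concentration = 2118 mg ÷ 208 mL = 10.18269 mg/mL = 10182.69 mcg/mL
Rate = 801163.6 mcg/hr ÷ 10182.69 mcg/mL = 78.67896 mL/hr
Volume infused so far = 78.67896 mL/hr × 1 hr = 78.67896 mL
Volume remaining = 208 − 78.67896 = 129.321 mL
New rate:
Dose = 109 mcg/kg/min × 69.54545 kg = 7580.455 mcg/min
7580.455 mcg/min × 60 min/hr = 454827.3 mcg/hr
Rate = 454827.3 mcg/hr ÷ 10182.69 mcg/mL = 44.6667 mL/hr
Time remaining = 129.321 mL ÷ 44.6667 mL/hr = 2.895245 hr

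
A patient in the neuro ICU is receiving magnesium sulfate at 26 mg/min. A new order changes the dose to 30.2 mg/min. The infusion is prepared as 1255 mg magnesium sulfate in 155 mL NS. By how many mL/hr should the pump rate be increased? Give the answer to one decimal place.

31.1 mL/hr

At the current dose:
26 mg/min × 60 min/hr = 1560 mg/hr
Concentration = 1255 mg ÷ 155 mL = 8.096774 mg/mL
Rate = 1560 mg/hr ÷ 8.096774 mg/mL = 192.6693 mL/hr
At the new dose:
30.2 mg/min × 60 min/hr = 1812 mg/hr
Rate = 1812 mg/hr ÷ 8.096774 mg/mL = 223.7928 mL/hr
Change = 223.7928 − 192.6693 = 31.12351 mL/hr → 31.12351 mL/hr increase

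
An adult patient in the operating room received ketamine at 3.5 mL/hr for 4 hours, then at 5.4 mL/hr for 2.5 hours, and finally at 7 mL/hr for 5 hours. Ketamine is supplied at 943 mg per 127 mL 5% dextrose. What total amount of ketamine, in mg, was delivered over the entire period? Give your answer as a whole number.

Concentration = 943 mg ÷ 127 mL = 7.425197 mg/mL
Stage 1: 3.5 mL/hr × 4 hr = 14 mL → 14 mL × 7.425197 mg/mL = 103.9528 mg
Stage 2: 5.4 mL/hr × 2.5 hr = 13.5 mL → 13.5 mL × 7.425197 mg/mL = 100.2402 mg
Stage 3: 7 mL/hr × 5 hr = 35 mL → 35 mL × 7.425197 mg/mL = 259.8819 mg
Total = 103.9528 + 100.2402 + 259.8819 = 464.0748 mg

464 mg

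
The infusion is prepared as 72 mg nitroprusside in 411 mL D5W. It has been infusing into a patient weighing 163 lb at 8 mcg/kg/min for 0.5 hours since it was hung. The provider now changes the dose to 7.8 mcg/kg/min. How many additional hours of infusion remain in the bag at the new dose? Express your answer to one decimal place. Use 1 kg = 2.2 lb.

1.6 hours

Initial rate:
Weight = 163 lb ÷ 2.2 lb/kg = 74.09091 kg
Dose = 8 mcg/kg/min × 74.09091 kg = 592.7273 mcg/min
592.7273 mcg/min × 60 min/hr = 35563.64 mcg/hr
Concentration = 72 mg ÷ 411 mL = 0.1751825 mg/mL = 175.1825 mcg/mL
Rate = 35563.64 mcg/hr ÷ 175.1825 mcg/mL = 203.0091 mL/hr
Volume infused so far = 203.0091 mL/hr × 0.5 hr = 101.5045 mL
Volume remaining = 411 − 101.5045 = 309.4955 mL
New rate:
Dose = 7.8 mcg/kg/min × 74.09091 kg = 577.9091 mcg/min
577.9091 mcg/min × 60 min/hr = 34674.55 mcg/hr
Rate = 34674.55 mcg/hr ÷ 175.1825 mcg/mL = 197.9339 mL/hr
Time remaining = 309.4955 mL ÷ 197.9339 mL/hr = 1.563631 hr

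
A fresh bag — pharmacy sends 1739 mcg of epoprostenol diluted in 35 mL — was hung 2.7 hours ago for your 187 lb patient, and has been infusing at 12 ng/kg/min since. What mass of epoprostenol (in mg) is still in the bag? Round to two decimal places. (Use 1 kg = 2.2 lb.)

1.57 mg

Weight = 187 lb ÷ 2.2 lb/kg = 85 kg
Dose = 12 ng/kg/min × 85 kg = 1020 ng/min
1020 ng/min × 60 min/hr = 61200 ng/hr
Concentration = 1739 mcg ÷ 35 mL = 49.68571 mcg/mL = 49685.71 ng/mL
Rate = 61200 ng/hr ÷ 49685.71 ng/mL = 1.231742 mL/hr
Volume infused = 1.231742 mL/hr × 2.7 hr = 3.325704 mL
Volume remaining = 35 − 3.325704 = 31.6743 mL
Drug remaining = 31.6743 mL × 49685.71 ng/mL = 1573760 ng = 1.57376 mg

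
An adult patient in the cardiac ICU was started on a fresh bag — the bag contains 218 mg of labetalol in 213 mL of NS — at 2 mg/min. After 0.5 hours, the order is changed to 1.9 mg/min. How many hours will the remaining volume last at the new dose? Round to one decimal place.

1.4 hours

Initial rate:
2 mg/min × 60 min/hr = 120 mg/hr
Concentration = 218 mg ÷ 213 mL = 1.023474 mg/mL
Rate = 120 mg/hr ÷ 1.023474 mg/mL = 117.2477 mL/hr
Volume infused so far = 117.2477 mL/hr × 0.5 hr = 58.62385 mL
Volume remaining = 213 − 58.62385 = 154.3761 mL
New rate:
1.9 mg/min × 60 min/hr = 114 mg/hr
Rate = 114 mg/hr ÷ 1.023474 mg/mL = 111.3853 mL/hr
Time remaining = 154.3761 mL ÷ 111.3853 mL/hr = 1.385965 hr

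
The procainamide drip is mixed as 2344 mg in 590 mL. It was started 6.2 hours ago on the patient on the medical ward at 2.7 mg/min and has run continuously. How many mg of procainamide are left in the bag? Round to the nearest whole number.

1340 mg

2.7 mg/min × 60 min/hr = 162 mg/hr
Concentration = 2344 mg ÷ 590 mL = 3.972881 mg/mL
Rate = 162 mg/hr ÷ 3.972881 mg/mL = 40.77645 mL/hr
Volume infused = 40.77645 mL/hr × 6.2 hr = 252.814 mL
Volume remaining = 590 − 252.814 = 337.186 mL
Drug remaining = 337.186 mL × 3.972881 mg/mL = 1339.6 mg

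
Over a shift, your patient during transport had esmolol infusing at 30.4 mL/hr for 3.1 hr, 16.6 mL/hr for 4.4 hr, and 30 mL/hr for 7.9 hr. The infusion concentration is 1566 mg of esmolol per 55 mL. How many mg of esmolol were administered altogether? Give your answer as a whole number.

Concentration = 1566 mg ÷ 55 mL = 28.47273 mg/mL
Stage 1: 30.4 mL/hr × 3.1 hr = 94.24 mL → 94.24 mL × 28.47273 mg/mL = 2683.27 mg
Stage 2: 16.6 mL/hr × 4.4 hr = 73.04 mL → 73.04 mL × 28.47273 mg/mL = 2079.648 mg
Stage 3: 30 mL/hr × 7.9 hr = 237 mL → 237 mL × 28.47273 mg/mL = 6748.036 mg
Total = 2683.27 + 2079.648 + 6748.036 = 11510.95 mg

11511 mg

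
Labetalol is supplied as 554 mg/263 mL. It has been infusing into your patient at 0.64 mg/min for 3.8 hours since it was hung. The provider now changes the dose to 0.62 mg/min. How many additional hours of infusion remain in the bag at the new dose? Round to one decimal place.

11.0 hours

Initial rate:
0.64 mg/min × 60 min/hr = 38.4 mg/hr
Concentration = 554 mg ÷ 263 mL = 2.106464 mg/mL
Rate = 38.4 mg/hr ÷ 2.106464 mg/mL = 18.2296 mL/hr
Volume infused so far = 18.2296 mL/hr × 3.8 hr = 69.27249 mL
Volume remaining = 263 − 69.27249 = 193.7275 mL
New rate:
0.62 mg/min × 60 min/hr = 37.2 mg/hr
Rate = 37.2 mg/hr ÷ 2.106464 mg/mL = 17.65993 mL/hr
Time remaining = 193.7275 mL ÷ 17.65993 mL/hr = 10.96989 hr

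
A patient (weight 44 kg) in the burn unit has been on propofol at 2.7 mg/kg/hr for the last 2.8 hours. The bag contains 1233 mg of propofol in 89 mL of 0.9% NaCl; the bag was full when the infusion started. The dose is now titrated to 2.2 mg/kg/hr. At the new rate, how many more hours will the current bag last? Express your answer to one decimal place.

Initial rate:
Dose = 2.7 mg/kg/hr × 44 kg = 118.8 mg/hr
Concentration = 1233 mg ÷ 89 mL = 13.85393 mg/mL
Rate = 118.8 mg/hr ÷ 13.85393 mg/mL = 8.575182 mL/hr
Volume infused so far = 8.575182 mL/hr × 2.8 hr = 24.01051 mL
Volume remaining = 89 − 24.01051 = 64.98949 mL
New rate:
Dose = 2.2 mg/kg/hr × 44 kg = 96.8 mg/hr
Rate = 96.8 mg/hr ÷ 13.85393 mg/mL = 6.987186 mL/hr
Time remaining = 64.98949 mL ÷ 6.987186 mL/hr = 9.30124 hr

9.3 hours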